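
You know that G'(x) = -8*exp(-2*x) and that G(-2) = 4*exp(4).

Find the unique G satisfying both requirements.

Any candidate G(x) must reproduce the stated G'(x) exactly.
A general antiderivative is 4*exp(-2*x) + C.
The condition gives C = 4*exp(4) - (4*exp(4)) = 0.
So G(x) = 4*exp(-2*x).
Check: d/dx[4*exp(-2*x)] = -8*exp(-2*x) = G'(x).

G(x) = 4*exp(-2*x)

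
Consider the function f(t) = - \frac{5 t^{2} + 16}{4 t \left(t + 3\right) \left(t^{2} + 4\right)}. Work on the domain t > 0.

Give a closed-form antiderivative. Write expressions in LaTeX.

An antiderivative is F(t) = - \frac{104 \log{\left(t \right)} - 122 \log{\left(t + 3 \right)} + 9 \log{\left(t^{2} + 4 \right)} + 12 \operatorname{atan}{\left(\frac{t}{2} \right)}}{312}.

Factor the denominator (4 t \left(t + 3\right) \left(t^{2} + 4\right)) and decompose: f = - \frac{3 t + 4}{52 \left(t^{2} + 4\right)} + \frac{61}{156 \left(t + 3\right)} - \frac{1}{3 t}; each piece integrates to a log, atan, or power term.
Check: d/dt[- \frac{104 \log{\left(t \right)} - 122 \log{\left(t + 3 \right)} + 9 \log{\left(t^{2} + 4 \right)} + 12 \operatorname{atan}{\left(\frac{t}{2} \right)}}{312}] = \frac{- 5 t^{2} - 16}{4 t^{4} + 12 t^{3} + 16 t^{2} + 48 t}, which equals f(t).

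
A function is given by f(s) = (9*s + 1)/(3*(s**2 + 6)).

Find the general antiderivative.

For F(s) to be correct the identity F'(s) - f(s) = 0 must hold.
Check: d/ds[3*log(s**2 + 6)/2 + sqrt(6)*atan(sqrt(6)*s/6)/18] = (9*s + 1)/(3*s**2 + 18), which equals f(s).

F(s) = 3*log(s**2 + 6)/2 + sqrt(6)*atan(sqrt(6)*s/6)/18 + C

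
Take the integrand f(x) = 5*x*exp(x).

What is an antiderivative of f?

f has the shape u'v + uv' for u = 5*x - 5 and v = exp(x) — it is the derivative of the product u*v.
Check: d/dx[(5*x - 5)*exp(x)] = 5*x*exp(x) = f(x).

An antiderivative is F(x) = (5*x - 5)*exp(x).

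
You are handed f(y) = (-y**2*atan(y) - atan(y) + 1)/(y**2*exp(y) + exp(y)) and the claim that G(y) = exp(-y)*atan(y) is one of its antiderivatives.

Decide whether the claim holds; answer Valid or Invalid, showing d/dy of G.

Valid - the claim checks out under differentiation.

d/dy[G] = (-y**2*atan(y) - atan(y) + 1)/(y**2*exp(y) + exp(y))
This equals f(y) exactly, so the claim holds.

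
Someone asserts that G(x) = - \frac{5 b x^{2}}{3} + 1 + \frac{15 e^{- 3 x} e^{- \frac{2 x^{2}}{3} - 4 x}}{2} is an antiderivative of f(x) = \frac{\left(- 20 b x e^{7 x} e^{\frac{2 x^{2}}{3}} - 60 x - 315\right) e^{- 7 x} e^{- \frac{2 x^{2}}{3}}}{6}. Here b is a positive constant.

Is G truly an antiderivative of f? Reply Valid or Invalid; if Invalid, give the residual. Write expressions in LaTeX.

Valid - differentiating G returns exactly f.

d/dx[G] = \frac{\left(- 20 b x e^{7 x} e^{\frac{2 x^{2}}{3}} - 60 x - 315\right) e^{- 7 x} e^{- \frac{2 x^{2}}{3}}}{6}
This equals f(x) exactly, so the claim holds.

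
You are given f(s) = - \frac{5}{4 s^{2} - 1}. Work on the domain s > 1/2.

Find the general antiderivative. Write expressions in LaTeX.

F(s) = \frac{5 \left(- \log{\left(s - \frac{1}{2} \right)} + \log{\left(s + \frac{1}{2} \right)}\right)}{4} + C

The denominator factors as \left(2 s - 1\right) \left(2 s + 1\right); partial fractions split f into directly integrable pieces: \frac{5}{2 \left(2 s + 1\right)} - \frac{5}{2 \left(2 s - 1\right)}.
Check: d/ds[\frac{5 \left(- \log{\left(s - \frac{1}{2} \right)} + \log{\left(s + \frac{1}{2} \right)}\right)}{4}] = - \frac{5}{4 s^{2} - 1} = f(s).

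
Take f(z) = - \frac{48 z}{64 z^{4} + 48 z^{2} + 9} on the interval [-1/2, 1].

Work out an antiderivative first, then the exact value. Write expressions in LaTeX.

Antiderivative: F(z) = \frac{3}{8 z^{2} + 3}; value = - \frac{18}{55}

f matches the chain-rule pattern g'(h)*h' with inner function h(z) = 4 z^{2} + \frac{3}{2}; substituting u = h(z) collapses the integral.
F(z) = \frac{3}{8 z^{2} + 3} is an antiderivative of f.
Check: d/dz[\frac{3}{8 z^{2} + 3}] = - \frac{48 z}{64 z^{4} + 48 z^{2} + 9} = f(z).
F(1) = \frac{3}{11}; F(-1/2) = \frac{3}{5}.
Integral = F(1) - F(-1/2) = - \frac{18}{55}.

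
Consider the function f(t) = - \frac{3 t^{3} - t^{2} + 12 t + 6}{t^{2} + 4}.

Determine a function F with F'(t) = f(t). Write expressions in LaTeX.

An antiderivative is F(t) = - \frac{3 t^{2}}{2} + t - 5 \operatorname{atan}{\left(\frac{t}{2} \right)}.

Recover f(t) by differentiating a candidate F(t); any mismatch rules it out.
Check: d/dt[- \frac{3 t^{2}}{2} + t - 5 \operatorname{atan}{\left(\frac{t}{2} \right)}] = \frac{- 3 t^{3} + t^{2} - 12 t - 6}{t^{2} + 4}, which equals f(t).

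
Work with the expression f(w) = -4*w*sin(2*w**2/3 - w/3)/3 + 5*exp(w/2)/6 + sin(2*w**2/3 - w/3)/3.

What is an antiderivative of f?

Integrate term by term and add the pieces.
Check: d/dw[(5*exp(w/2) + 3*cos(2*w**2/3 - w/3))/3] = -4*w*sin(2*w**2/3 - w/3)/3 + 5*exp(w/2)/6 + sin(2*w**2/3 - w/3)/3 = f(w).

An antiderivative is F(w) = (5*exp(w/2) + 3*cos(2*w**2/3 - w/3))/3.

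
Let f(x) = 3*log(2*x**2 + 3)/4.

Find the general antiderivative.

Whatever form F(x) takes, F'(x) = f(x) is non-negotiable.
Check: d/dx[3*(x*log(2*x**2 + 3) - 2*x + sqrt(6)*atan(sqrt(6)*x/3))/4] = 3*log(2*x**2 + 3)/4 = f(x).

F(x) = 3*(x*log(2*x**2 + 3) - 2*x + sqrt(6)*atan(sqrt(6)*x/3))/4 + C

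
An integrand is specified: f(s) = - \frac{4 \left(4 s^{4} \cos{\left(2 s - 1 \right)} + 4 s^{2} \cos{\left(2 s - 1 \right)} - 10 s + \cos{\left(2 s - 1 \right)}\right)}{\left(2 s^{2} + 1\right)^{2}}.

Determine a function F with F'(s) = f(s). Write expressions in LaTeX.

Since d/ds undoes antidifferentiation here, F'(s) = f(s) is required of F(s).
Check: d/ds[\frac{- 4 s^{2} \sin{\left(2 s - 1 \right)} - 2 \sin{\left(2 s - 1 \right)} - 10}{2 s^{2} + 1}] = \frac{- 16 s^{4} \cos{\left(2 s - 1 \right)} - 16 s^{2} \cos{\left(2 s - 1 \right)} + 40 s - 4 \cos{\left(2 s - 1 \right)}}{4 s^{4} + 4 s^{2} + 1}, which equals f(s).

An antiderivative is F(s) = \frac{- 4 s^{2} \sin{\left(2 s - 1 \right)} - 2 \sin{\left(2 s - 1 \right)} - 10}{2 s^{2} + 1}.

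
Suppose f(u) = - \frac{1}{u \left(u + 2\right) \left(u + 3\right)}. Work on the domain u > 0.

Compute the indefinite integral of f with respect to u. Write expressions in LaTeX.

The denominator factors as u \left(u + 2\right) \left(u + 3\right); partial fractions split f into directly integrable pieces: - \frac{1}{3 \left(u + 3\right)} + \frac{1}{2 \left(u + 2\right)} - \frac{1}{6 u}.
Check: d/du[\frac{- \log{\left(u \right)} + 3 \log{\left(u + 2 \right)} - 2 \log{\left(u + 3 \right)}}{6}] = - \frac{1}{u^{3} + 5 u^{2} + 6 u}, which equals f(u).

F(u) = \frac{- \log{\left(u \right)} + 3 \log{\left(u + 2 \right)} - 2 \log{\left(u + 3 \right)}}{6} + C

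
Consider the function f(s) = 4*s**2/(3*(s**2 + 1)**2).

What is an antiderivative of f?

Since d/ds undoes antidifferentiation here, F'(s) = f(s) is required of F(s).
Check: d/ds[2*(-s + (s**2 + 1)*atan(s))/(3*(s**2 + 1))] = 4*s**2/(3*s**4 + 6*s**2 + 3), which equals f(s).

An antiderivative is F(s) = 2*(-s + (s**2 + 1)*atan(s))/(3*(s**2 + 1)).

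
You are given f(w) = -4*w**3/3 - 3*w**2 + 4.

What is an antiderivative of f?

An antiderivative is F(w) = -w*(w**3 + 3*w**2 - 12)/3.

Integrate term by term and add the pieces.
Check: d/dw[-w*(w**3 + 3*w**2 - 12)/3] = -4*w**3/3 - 3*w**2 + 4 = f(w).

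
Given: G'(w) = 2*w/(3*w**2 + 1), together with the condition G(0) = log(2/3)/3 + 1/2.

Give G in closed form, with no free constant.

G'(w) matches the chain-rule pattern g'(h)*h' with inner function h(w) = 2*w**2 + 2/3; substituting u = h(w) collapses the integral.
A general antiderivative is log(2*w**2 + 2/3)/3 + C.
The condition gives C = log(2/3)/3 + 1/2 - (log(2/3)/3) = 1/2.
So G(w) = log(2*w**2 + 2/3)/3 + 1/2.
Check: d/dw[log(2*w**2 + 2/3)/3 + 1/2] = 2*w/(3*w**2 + 1) = G'(w).

G(w) = log(2*w**2 + 2/3)/3 + 1/2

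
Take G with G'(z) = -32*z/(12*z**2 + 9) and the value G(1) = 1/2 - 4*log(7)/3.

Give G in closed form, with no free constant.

G(z) = 1/2 - 4*log(4*z**2 + 3)/3

The substitution u = 4*z**2 + 3 works: G'(z) is exactly (dG/du)*(du/dz) for that inner function.
A general antiderivative is -4*log(4*z**2 + 3)/3 + C.
The condition gives C = 1/2 - 4*log(7)/3 - (-4*log(7)/3) = 1/2.
So G(z) = 1/2 - 4*log(4*z**2 + 3)/3.
Check: d/dz[1/2 - 4*log(4*z**2 + 3)/3] = -32*z/(12*z**2 + 9) = G'(z).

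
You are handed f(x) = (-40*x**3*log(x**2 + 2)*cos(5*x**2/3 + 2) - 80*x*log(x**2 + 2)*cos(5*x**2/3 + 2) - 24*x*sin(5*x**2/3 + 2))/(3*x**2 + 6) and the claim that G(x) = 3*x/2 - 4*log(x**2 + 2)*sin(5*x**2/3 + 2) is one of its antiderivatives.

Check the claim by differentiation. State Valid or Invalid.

d/dx[G] = (-80*x**3*log(x**2 + 2)*cos(5*x**2/3 + 2) + 9*x**2 - 160*x*log(x**2 + 2)*cos(5*x**2/3 + 2) - 48*x*sin(5*x**2/3 + 2) + 18)/(6*x**2 + 12)
d/dx[G] - f(x) = 3/2 != 0.

Invalid: d/dx[G] - f = 3/2, which is not 0.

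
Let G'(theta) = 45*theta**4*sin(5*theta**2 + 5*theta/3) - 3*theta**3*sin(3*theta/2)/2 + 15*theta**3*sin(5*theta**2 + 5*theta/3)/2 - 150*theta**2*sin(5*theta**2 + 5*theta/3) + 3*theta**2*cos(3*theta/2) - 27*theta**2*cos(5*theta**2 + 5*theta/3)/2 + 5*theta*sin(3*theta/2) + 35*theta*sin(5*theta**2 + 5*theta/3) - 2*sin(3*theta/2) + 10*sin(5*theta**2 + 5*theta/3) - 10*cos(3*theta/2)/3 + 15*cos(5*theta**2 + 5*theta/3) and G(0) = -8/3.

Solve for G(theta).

G(theta) = ((2*cos(3*theta/2) - 9*cos(5*theta**2 + 5*theta/3))*(3*theta**3 - 10*theta + 4) + 12)/6

Recognize the product-rule pattern: G'(theta) = u'v + uv' with u = 2*cos(3*theta/2)/3 - 3*cos(5*theta**2 + 5*theta/3), v = 3*theta**3/2 - 5*theta + 2, so integration by parts undoes it.
A general antiderivative is (2*cos(3*theta/2)/3 - 3*cos(5*theta**2 + 5*theta/3))*(3*theta**3/2 - 5*theta + 2) + C.
The condition gives C = -8/3 - (-14/3) = 2.
So G(theta) = ((2*cos(3*theta/2) - 9*cos(5*theta**2 + 5*theta/3))*(3*theta**3 - 10*theta + 4) + 12)/6.
Check: d/dtheta[((2*cos(3*theta/2) - 9*cos(5*theta**2 + 5*theta/3))*(3*theta**3 - 10*theta + 4) + 12)/6] = 45*theta**4*sin(5*theta**2 + 5*theta/3) - 3*theta**3*sin(3*theta/2)/2 + 15*theta**3*sin(5*theta**2 + 5*theta/3)/2 - 150*theta**2*sin(5*theta**2 + 5*theta/3) + 3*theta**2*cos(3*theta/2) - 27*theta**2*cos(5*theta**2 + 5*theta/3)/2 + 5*theta*sin(3*theta/2) + 35*theta*sin(5*theta**2 + 5*theta/3) - 2*sin(3*theta/2) + 10*sin(5*theta**2 + 5*theta/3) - 10*cos(3*theta/2)/3 + 15*cos(5*theta**2 + 5*theta/3) = G'(theta).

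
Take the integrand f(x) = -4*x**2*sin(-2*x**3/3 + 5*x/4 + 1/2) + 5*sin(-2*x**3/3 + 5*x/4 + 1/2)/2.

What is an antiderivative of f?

f matches the chain-rule pattern g'(h)*h' with inner function h(x) = -2*x**3/3 + 5*x/4 + 1/2; substituting u = h(x) collapses the integral.
Check: d/dx[-2*cos(-2*x**3/3 + 5*x/4 + 1/2)] = -4*x**2*sin(-2*x**3/3 + 5*x/4 + 1/2) + 5*sin(-2*x**3/3 + 5*x/4 + 1/2)/2 = f(x).

An antiderivative is F(x) = -2*cos(-2*x**3/3 + 5*x/4 + 1/2).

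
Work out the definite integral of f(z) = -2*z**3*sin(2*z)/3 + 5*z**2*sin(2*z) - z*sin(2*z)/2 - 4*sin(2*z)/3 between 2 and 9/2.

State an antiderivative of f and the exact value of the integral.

The integrand splits into summands that can be handled one at a time.
F(z) = (8*z**3*cos(2*z) - 12*z**2*sin(2*z) - 60*z**2*cos(2*z) + 60*z*sin(2*z) - 6*z*cos(2*z) + 3*sin(2*z) + 46*cos(2*z))/24 is an antiderivative of f.
Check: d/dz[(8*z**3*cos(2*z) - 12*z**2*sin(2*z) - 60*z**2*cos(2*z) + 60*z*sin(2*z) - 6*z*cos(2*z) + 3*sin(2*z) + 46*cos(2*z))/24] = -2*z**3*sin(2*z)/3 + 5*z**2*sin(2*z) - z*sin(2*z)/2 - 4*sin(2*z)/3 = f(z).
F(9/2) = 5*sin(9)/4 - 467*cos(9)/24; F(2) = 25*sin(4)/8 - 71*cos(4)/12.
Integral = F(9/2) - F(2) = 71*cos(4)/12 + 5*sin(9)/4 - 25*sin(4)/8 - 467*cos(9)/24.

Antiderivative: F(z) = (8*z**3*cos(2*z) - 12*z**2*sin(2*z) - 60*z**2*cos(2*z) + 60*z*sin(2*z) - 6*z*cos(2*z) + 3*sin(2*z) + 46*cos(2*z))/24; value = 71*cos(4)/12 + 5*sin(9)/4 - 25*sin(4)/8 - 467*cos(9)/24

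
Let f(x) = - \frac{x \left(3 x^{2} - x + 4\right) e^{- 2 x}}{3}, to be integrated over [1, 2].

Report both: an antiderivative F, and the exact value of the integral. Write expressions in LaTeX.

Antiderivative: F(x) = \frac{x^{3} e^{- 2 x}}{2} + \frac{7 x^{2} e^{- 2 x}}{12} + \frac{5 x e^{- 2 x}}{4} + \frac{5 e^{- 2 x}}{8}; value = - \frac{71}{24 e^{2}} + \frac{227}{24 e^{4}}

f has the shape u'v + uv' for u = \frac{x^{3}}{2} + \frac{7 x^{2}}{12} + \frac{5 x}{4} + \frac{5}{8} and v = e^{- 2 x} — it is the derivative of the product u*v.
F(x) = \frac{x^{3} e^{- 2 x}}{2} + \frac{7 x^{2} e^{- 2 x}}{12} + \frac{5 x e^{- 2 x}}{4} + \frac{5 e^{- 2 x}}{8} is an antiderivative of f.
Check: d/dx[\frac{x^{3} e^{- 2 x}}{2} + \frac{7 x^{2} e^{- 2 x}}{12} + \frac{5 x e^{- 2 x}}{4} + \frac{5 e^{- 2 x}}{8}] = \frac{\left(- 3 x^{3} + x^{2} - 4 x\right) e^{- 2 x}}{3}, which equals f(x).
F(2) = \frac{227}{24 e^{4}}; F(1) = \frac{71}{24 e^{2}}.
Integral = F(2) - F(1) = - \frac{71}{24 e^{2}} + \frac{227}{24 e^{4}}.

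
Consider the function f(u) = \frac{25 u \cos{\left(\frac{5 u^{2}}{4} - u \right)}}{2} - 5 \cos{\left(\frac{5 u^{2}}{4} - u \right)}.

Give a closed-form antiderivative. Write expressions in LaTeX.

An antiderivative is F(u) = 5 \sin{\left(\frac{5 u^{2}}{4} - u \right)}.

f matches the chain-rule pattern g'(h)*h' with inner function h(u) = \frac{5 u^{2}}{4} - u; substituting w = h(u) collapses the integral.
Check: d/du[5 \sin{\left(\frac{5 u^{2}}{4} - u \right)}] = \frac{25 u \cos{\left(\frac{5 u^{2}}{4} - u \right)}}{2} - 5 \cos{\left(\frac{5 u^{2}}{4} - u \right)} = f(u).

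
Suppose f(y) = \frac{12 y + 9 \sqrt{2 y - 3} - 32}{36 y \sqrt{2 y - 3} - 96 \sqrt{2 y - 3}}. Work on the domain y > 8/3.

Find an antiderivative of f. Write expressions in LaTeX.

Check any antiderivative F(y) by computing F'(y) and comparing it with f(y).
Check: d/dy[\frac{\sqrt{2 y - 3}}{3} + \frac{\log{\left(\frac{3 y}{2} - 4 \right)}}{4}] = \frac{12 y + 9 \sqrt{2 y - 3} - 32}{36 y \sqrt{2 y - 3} - 96 \sqrt{2 y - 3}} = f(y).

An antiderivative is F(y) = \frac{\sqrt{2 y - 3}}{3} + \frac{\log{\left(\frac{3 y}{2} - 4 \right)}}{4}.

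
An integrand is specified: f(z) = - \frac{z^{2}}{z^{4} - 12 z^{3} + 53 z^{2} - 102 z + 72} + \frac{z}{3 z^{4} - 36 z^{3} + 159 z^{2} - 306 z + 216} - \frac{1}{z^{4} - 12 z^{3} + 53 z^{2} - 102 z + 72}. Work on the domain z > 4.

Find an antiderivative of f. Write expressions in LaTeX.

An antiderivative is F(z) = \frac{- 47 \left(z - 3\right) \log{\left(z - 4 \right)} + 34 \left(z - 3\right) \log{\left(z - 3 \right)} + 13 \left(z - 3\right) \log{\left(z - 2 \right)} - 54}{6 \left(z - 3\right)}.

Factor the denominator (3 \left(z - 4\right) \left(z - 3\right)^{2} \left(z - 2\right)) and decompose: f = \frac{13}{6 \left(z - 2\right)} + \frac{17}{3 \left(z - 3\right)} + \frac{9}{\left(z - 3\right)^{2}} - \frac{47}{6 \left(z - 4\right)}; each piece integrates to a log, atan, or power term.
Check: d/dz[\frac{- 47 \left(z - 3\right) \log{\left(z - 4 \right)} + 34 \left(z - 3\right) \log{\left(z - 3 \right)} + 13 \left(z - 3\right) \log{\left(z - 2 \right)} - 54}{6 \left(z - 3\right)}] = \frac{- 3 z^{2} + z - 3}{3 z^{4} - 36 z^{3} + 159 z^{2} - 306 z + 216}, which equals f(z).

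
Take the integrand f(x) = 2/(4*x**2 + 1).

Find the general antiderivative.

Whatever form F(x) takes, F'(x) = f(x) is non-negotiable.
Check: d/dx[atan(2*x)] = 2/(4*x**2 + 1) = f(x).

F(x) = atan(2*x) + C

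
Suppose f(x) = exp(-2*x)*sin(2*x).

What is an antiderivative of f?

An antiderivative is F(x) = (-sin(2*x) - cos(2*x))*exp(-2*x)/4.

Recover f(x) by differentiating a candidate F(x); any mismatch rules it out.
Check: d/dx[(-sin(2*x) - cos(2*x))*exp(-2*x)/4] = exp(-2*x)*sin(2*x) = f(x).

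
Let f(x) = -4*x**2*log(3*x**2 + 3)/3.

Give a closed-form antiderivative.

For F(x) to be correct the identity F'(x) - f(x) = 0 must hold.
Check: d/dx[4*(-3*x**3*log(3*x**2 + 3) + 2*x**3 - 6*x + 6*atan(x))/27] = -4*x**2*log(x**2 + 1)/3 - 4*x**2*log(3)/3, which equals f(x).

An antiderivative is F(x) = 4*(-3*x**3*log(3*x**2 + 3) + 2*x**3 - 6*x + 6*atan(x))/27.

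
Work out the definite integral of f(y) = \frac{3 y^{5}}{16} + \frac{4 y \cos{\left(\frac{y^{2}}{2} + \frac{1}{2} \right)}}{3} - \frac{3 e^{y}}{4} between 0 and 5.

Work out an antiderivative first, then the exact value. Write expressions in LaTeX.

Antiderivative: F(y) = \frac{y^{6}}{32} - \frac{3 e^{y}}{4} + \frac{4 \sin{\left(\frac{y^{2}}{2} + \frac{1}{2} \right)}}{3}; value = - \frac{3 e^{5}}{4} - \frac{4 \sin{\left(\frac{1}{2} \right)}}{3} + \frac{4 \sin{\left(13 \right)}}{3} + \frac{15649}{32}

Integrate term by term and add the pieces.
F(y) = \frac{y^{6}}{32} - \frac{3 e^{y}}{4} + \frac{4 \sin{\left(\frac{y^{2}}{2} + \frac{1}{2} \right)}}{3} is an antiderivative of f.
Check: d/dy[\frac{y^{6}}{32} - \frac{3 e^{y}}{4} + \frac{4 \sin{\left(\frac{y^{2}}{2} + \frac{1}{2} \right)}}{3}] = \frac{3 y^{5}}{16} + \frac{4 y \cos{\left(\frac{y^{2}}{2} + \frac{1}{2} \right)}}{3} - \frac{3 e^{y}}{4} = f(y).
F(5) = - \frac{3 e^{5}}{4} + \frac{4 \sin{\left(13 \right)}}{3} + \frac{15625}{32}; F(0) = - \frac{3}{4} + \frac{4 \sin{\left(\frac{1}{2} \right)}}{3}.
Integral = F(5) - F(0) = - \frac{3 e^{5}}{4} - \frac{4 \sin{\left(\frac{1}{2} \right)}}{3} + \frac{4 \sin{\left(13 \right)}}{3} + \frac{15649}{32}.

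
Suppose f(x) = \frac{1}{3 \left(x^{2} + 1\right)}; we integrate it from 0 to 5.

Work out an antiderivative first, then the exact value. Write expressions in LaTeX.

Antiderivative: F(x) = \frac{\operatorname{atan}{\left(x \right)}}{3}; value = \frac{\operatorname{atan}{\left(5 \right)}}{3}

Since d/dx undoes antidifferentiation here, F'(x) = f(x) is required of F(x).
F(x) = \frac{\operatorname{atan}{\left(x \right)}}{3} is an antiderivative of f.
Check: d/dx[\frac{\operatorname{atan}{\left(x \right)}}{3}] = \frac{1}{3 x^{2} + 3}, which equals f(x).
F(5) = \frac{\operatorname{atan}{\left(5 \right)}}{3}; F(0) = 0.
Integral = F(5) - F(0) = \frac{\operatorname{atan}{\left(5 \right)}}{3}.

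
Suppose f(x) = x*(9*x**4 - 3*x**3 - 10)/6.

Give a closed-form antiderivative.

An antiderivative is F(x) = x**6/4 - x**5/10 - 5*x**2/6.

Recover f(x) by differentiating a candidate F(x); any mismatch rules it out.
Check: d/dx[x**6/4 - x**5/10 - 5*x**2/6] = 3*x**5/2 - x**4/2 - 5*x/3, which equals f(x).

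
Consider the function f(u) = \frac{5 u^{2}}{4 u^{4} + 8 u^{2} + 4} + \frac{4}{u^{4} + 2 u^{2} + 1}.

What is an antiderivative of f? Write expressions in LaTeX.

An antiderivative is F(u) = \frac{21 u^{2} \operatorname{atan}{\left(u \right)} + 11 u + 21 \operatorname{atan}{\left(u \right)}}{8 \left(u^{2} + 1\right)}.

The integrand splits into summands that can be handled one at a time.
Check: d/du[\frac{21 u^{2} \operatorname{atan}{\left(u \right)} + 11 u + 21 \operatorname{atan}{\left(u \right)}}{8 \left(u^{2} + 1\right)}] = \frac{5 u^{2} + 16}{4 u^{4} + 8 u^{2} + 4}, which equals f(u).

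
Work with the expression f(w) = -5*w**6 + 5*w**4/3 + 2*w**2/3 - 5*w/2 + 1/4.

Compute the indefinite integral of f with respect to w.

Integrate term by term and add the pieces.
Check: d/dw[-5*w**7/7 + w**5/3 + 2*w**3/9 - 5*w**2/4 + w/4] = -5*w**6 + 5*w**4/3 + 2*w**2/3 - 5*w/2 + 1/4 = f(w).

F(w) = -5*w**7/7 + w**5/3 + 2*w**3/9 - 5*w**2/4 + w/4 + C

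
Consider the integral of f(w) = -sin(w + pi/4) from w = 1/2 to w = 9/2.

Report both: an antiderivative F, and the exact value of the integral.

Antiderivative: F(w) = cos(w + pi/4); value = -cos(1/2 + pi/4) + cos(pi/4 + 9/2)

Any candidate F(w) must reproduce f(w) exactly when differentiated.
F(w) = cos(w + pi/4) is an antiderivative of f.
Check: d/dw[cos(w + pi/4)] = -sin(w + pi/4) = f(w).
F(9/2) = cos(pi/4 + 9/2); F(1/2) = cos(1/2 + pi/4).
Integral = F(9/2) - F(1/2) = -cos(1/2 + pi/4) + cos(pi/4 + 9/2).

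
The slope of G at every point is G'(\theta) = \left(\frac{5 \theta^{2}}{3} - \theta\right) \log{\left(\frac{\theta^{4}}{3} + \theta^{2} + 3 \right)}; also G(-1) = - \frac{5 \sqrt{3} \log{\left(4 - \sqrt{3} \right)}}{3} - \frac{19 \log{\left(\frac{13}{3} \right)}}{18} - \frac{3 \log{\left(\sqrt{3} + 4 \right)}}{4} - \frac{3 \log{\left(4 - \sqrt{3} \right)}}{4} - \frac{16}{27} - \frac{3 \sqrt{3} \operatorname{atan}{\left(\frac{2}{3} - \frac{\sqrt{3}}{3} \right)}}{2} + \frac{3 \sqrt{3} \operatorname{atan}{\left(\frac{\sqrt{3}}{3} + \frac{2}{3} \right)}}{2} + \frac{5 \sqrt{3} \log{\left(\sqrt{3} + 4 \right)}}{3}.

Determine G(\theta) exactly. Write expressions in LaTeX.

For G(\theta) to be correct, d/d\theta[G] must agree with the stated G'(\theta) identically.
A general antiderivative is - \frac{20 \theta^{3}}{27} + \theta^{2} + \frac{10 \theta}{3} + \left(\frac{5 \theta^{3}}{9} - \frac{\theta^{2}}{2}\right) \log{\left(\frac{\theta^{4}}{3} + \theta^{2} + 3 \right)} - \left(\frac{3}{4} - \frac{5 \sqrt{3}}{3}\right) \log{\left(\theta^{2} - \sqrt{3} \theta + 3 \right)} - \left(\frac{3}{4} + \frac{5 \sqrt{3}}{3}\right) \log{\left(\theta^{2} + \sqrt{3} \theta + 3 \right)} - \frac{3 \sqrt{3} \operatorname{atan}{\left(\frac{2 \theta}{3} - \frac{\sqrt{3}}{3} \right)}}{2} + \frac{3 \sqrt{3} \operatorname{atan}{\left(\frac{2 \theta}{3} + \frac{\sqrt{3}}{3} \right)}}{2} + C.
The condition gives C = - \frac{5 \sqrt{3} \log{\left(4 - \sqrt{3} \right)}}{3} - \frac{19 \log{\left(\frac{13}{3} \right)}}{18} - \frac{3 \log{\left(\sqrt{3} + 4 \right)}}{4} - \frac{3 \log{\left(4 - \sqrt{3} \right)}}{4} - \frac{16}{27} - \frac{3 \sqrt{3} \operatorname{atan}{\left(\frac{2}{3} - \frac{\sqrt{3}}{3} \right)}}{2} + \frac{3 \sqrt{3} \operatorname{atan}{\left(\frac{\sqrt{3}}{3} + \frac{2}{3} \right)}}{2} + \frac{5 \sqrt{3} \log{\left(\sqrt{3} + 4 \right)}}{3} - (- \frac{5 \sqrt{3} \log{\left(4 - \sqrt{3} \right)}}{3} - \frac{43}{27} - \frac{19 \log{\left(\frac{13}{3} \right)}}{18} - \frac{3 \log{\left(\sqrt{3} + 4 \right)}}{4} - \frac{3 \log{\left(4 - \sqrt{3} \right)}}{4} - \frac{3 \sqrt{3} \operatorname{atan}{\left(\frac{2}{3} - \frac{\sqrt{3}}{3} \right)}}{2} + \frac{3 \sqrt{3} \operatorname{atan}{\left(\frac{\sqrt{3}}{3} + \frac{2}{3} \right)}}{2} + \frac{5 \sqrt{3} \log{\left(\sqrt{3} + 4 \right)}}{3}) = 1.
So G(\theta) = \frac{- 80 \theta^{3} + 6 \theta^{2} \left(10 \theta - 9\right) \log{\left(\frac{\theta^{4}}{3} + \theta^{2} + 3 \right)} + 108 \theta^{2} + 360 \theta - 9 \left(9 - 20 \sqrt{3}\right) \log{\left(\theta^{2} - \sqrt{3} \theta + 3 \right)} - 9 \left(9 + 20 \sqrt{3}\right) \log{\left(\theta^{2} + \sqrt{3} \theta + 3 \right)} - 162 \sqrt{3} \operatorname{atan}{\left(\frac{2 \theta}{3} - \frac{\sqrt{3}}{3} \right)} + 162 \sqrt{3} \operatorname{atan}{\left(\frac{2 \theta}{3} + \frac{\sqrt{3}}{3} \right)} + 108}{108}.
Check: d/d\theta[\frac{- 80 \theta^{3} + 6 \theta^{2} \left(10 \theta - 9\right) \log{\left(\frac{\theta^{4}}{3} + \theta^{2} + 3 \right)} + 108 \theta^{2} + 360 \theta - 9 \left(9 - 20 \sqrt{3}\right) \log{\left(\theta^{2} - \sqrt{3} \theta + 3 \right)} - 9 \left(9 + 20 \sqrt{3}\right) \log{\left(\theta^{2} + \sqrt{3} \theta + 3 \right)} - 162 \sqrt{3} \operatorname{atan}{\left(\frac{2 \theta}{3} - \frac{\sqrt{3}}{3} \right)} + 162 \sqrt{3} \operatorname{atan}{\left(\frac{2 \theta}{3} + \frac{\sqrt{3}}{3} \right)} + 108}{108}] = \frac{5 \theta^{2} \log{\left(\frac{\theta^{4}}{3} + \theta^{2} + 3 \right)}}{3} - \theta \log{\left(\frac{\theta^{4}}{3} + \theta^{2} + 3 \right)}, which equals G'(\theta).

G(\theta) = \frac{- 80 \theta^{3} + 6 \theta^{2} \left(10 \theta - 9\right) \log{\left(\frac{\theta^{4}}{3} + \theta^{2} + 3 \right)} + 108 \theta^{2} + 360 \theta - 9 \left(9 - 20 \sqrt{3}\right) \log{\left(\theta^{2} - \sqrt{3} \theta + 3 \right)} - 9 \left(9 + 20 \sqrt{3}\right) \log{\left(\theta^{2} + \sqrt{3} \theta + 3 \right)} - 162 \sqrt{3} \operatorname{atan}{\left(\frac{2 \theta}{3} - \frac{\sqrt{3}}{3} \right)} + 162 \sqrt{3} \operatorname{atan}{\left(\frac{2 \theta}{3} + \frac{\sqrt{3}}{3} \right)} + 108}{108}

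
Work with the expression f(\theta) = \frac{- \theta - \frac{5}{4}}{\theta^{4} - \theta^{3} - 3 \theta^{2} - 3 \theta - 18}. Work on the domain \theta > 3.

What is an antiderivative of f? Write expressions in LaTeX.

An antiderivative is F(\theta) = \frac{- 238 \log{\left(\theta - 3 \right)} - 72 \log{\left(\theta + 2 \right)} + 155 \log{\left(\theta^{2} + 3 \right)} + 190 \sqrt{3} \operatorname{atan}{\left(\frac{\sqrt{3} \theta}{3} \right)}}{3360}.

Factor the denominator (4 \left(\theta - 3\right) \left(\theta + 2\right) \left(\theta^{2} + 3\right)) and decompose: f = \frac{31 \theta + 57}{336 \left(\theta^{2} + 3\right)} - \frac{3}{140 \left(\theta + 2\right)} - \frac{17}{240 \left(\theta - 3\right)}; each piece integrates to a log, atan, or power term.
Check: d/d\theta[\frac{- 238 \log{\left(\theta - 3 \right)} - 72 \log{\left(\theta + 2 \right)} + 155 \log{\left(\theta^{2} + 3 \right)} + 190 \sqrt{3} \operatorname{atan}{\left(\frac{\sqrt{3} \theta}{3} \right)}}{3360}] = \frac{- 4 \theta - 5}{4 \theta^{4} - 4 \theta^{3} - 12 \theta^{2} - 12 \theta - 72}, which equals f(\theta).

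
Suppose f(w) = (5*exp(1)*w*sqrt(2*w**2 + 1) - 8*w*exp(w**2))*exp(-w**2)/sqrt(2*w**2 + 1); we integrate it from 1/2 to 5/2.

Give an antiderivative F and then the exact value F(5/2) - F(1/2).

Any candidate F(w) must reproduce f(w) exactly when differentiated.
F(w) = -4*sqrt(2*w**2 + 1) - 5*exp(1 - w**2)/2 is an antiderivative of f.
Check: d/dw[-4*sqrt(2*w**2 + 1) - 5*exp(1 - w**2)/2] = exp(1)*(5*w*sqrt(2*w**2 + 1) - 8*w*exp(-1)*exp(w**2))*exp(-w**2)/sqrt(2*w**2 + 1), which equals f(w).
F(5/2) = -6*sqrt(6) - 5*exp(-21/4)/2; F(1/2) = -5*exp(3/4)/2 - 2*sqrt(6).
Integral = F(5/2) - F(1/2) = -4*sqrt(6) - 5*exp(-21/4)/2 + 5*exp(3/4)/2.

Antiderivative: F(w) = -4*sqrt(2*w**2 + 1) - 5*exp(1 - w**2)/2; value = -4*sqrt(6) - 5*exp(-21/4)/2 + 5*exp(3/4)/2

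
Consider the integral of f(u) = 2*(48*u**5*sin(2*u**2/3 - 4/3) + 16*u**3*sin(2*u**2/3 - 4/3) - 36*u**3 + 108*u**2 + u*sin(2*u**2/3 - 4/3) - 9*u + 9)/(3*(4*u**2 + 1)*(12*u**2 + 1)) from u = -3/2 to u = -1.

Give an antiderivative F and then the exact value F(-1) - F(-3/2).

Antiderivative: F(u) = (-log(4*u**2 + 1/3) - 2*cos(2*u**2/3 - 4/3) + 12*atan(2*u))/4; value = -3*atan(2) - cos(2/3)/2 - log(13/3)/4 + cos(1/6)/2 + log(28/3)/4 + 3*atan(3)

An antiderivative F(u) passes only if d/du[F] lands on f(u) exactly.
F(u) = (-log(4*u**2 + 1/3) - 2*cos(2*u**2/3 - 4/3) + 12*atan(2*u))/4 is an antiderivative of f.
Check: d/du[(-log(4*u**2 + 1/3) - 2*cos(2*u**2/3 - 4/3) + 12*atan(2*u))/4] = (96*u**5*sin(2*u**2/3 - 4/3) + 32*u**3*sin(2*u**2/3 - 4/3) - 72*u**3 + 216*u**2 + 2*u*sin(2*u**2/3 - 4/3) - 18*u + 18)/(144*u**4 + 48*u**2 + 3), which equals f(u).
F(-1) = -3*atan(2) - cos(2/3)/2 - log(13/3)/4; F(-3/2) = -3*atan(3) - log(28/3)/4 - cos(1/6)/2.
Integral = F(-1) - F(-3/2) = -3*atan(2) - cos(2/3)/2 - log(13/3)/4 + cos(1/6)/2 + log(28/3)/4 + 3*atan(3).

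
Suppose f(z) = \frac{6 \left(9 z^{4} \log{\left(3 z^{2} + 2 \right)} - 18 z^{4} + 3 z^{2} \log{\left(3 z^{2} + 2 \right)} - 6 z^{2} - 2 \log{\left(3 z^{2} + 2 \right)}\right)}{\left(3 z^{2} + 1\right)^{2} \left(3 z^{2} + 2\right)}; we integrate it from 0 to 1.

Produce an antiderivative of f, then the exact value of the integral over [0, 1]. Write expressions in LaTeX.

Any candidate F(z) must reproduce f(z) exactly when differentiated.
F(z) = - \frac{6 z \log{\left(3 z^{2} + 2 \right)}}{3 z^{2} + 1} is an antiderivative of f.
Check: d/dz[- \frac{6 z \log{\left(3 z^{2} + 2 \right)}}{3 z^{2} + 1}] = \frac{54 z^{4} \log{\left(3 z^{2} + 2 \right)} - 108 z^{4} + 18 z^{2} \log{\left(3 z^{2} + 2 \right)} - 36 z^{2} - 12 \log{\left(3 z^{2} + 2 \right)}}{27 z^{6} + 36 z^{4} + 15 z^{2} + 2}, which equals f(z).
F(1) = - \frac{3 \log{\left(5 \right)}}{2}; F(0) = 0.
Integral = F(1) - F(0) = - \frac{3 \log{\left(5 \right)}}{2}.

Antiderivative: F(z) = - \frac{6 z \log{\left(3 z^{2} + 2 \right)}}{3 z^{2} + 1}; value = - \frac{3 \log{\left(5 \right)}}{2}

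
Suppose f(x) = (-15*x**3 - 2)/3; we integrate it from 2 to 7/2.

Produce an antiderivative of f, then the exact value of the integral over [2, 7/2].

Any candidate F(x) must reproduce f(x) exactly when differentiated.
F(x) = -5*x**4/4 - 2*x/3 is an antiderivative of f.
Check: d/dx[-5*x**4/4 - 2*x/3] = -5*x**3 - 2/3, which equals f(x).
F(7/2) = -36463/192; F(2) = -64/3.
Integral = F(7/2) - F(2) = -10789/64.

Antiderivative: F(x) = -5*x**4/4 - 2*x/3; value = -10789/64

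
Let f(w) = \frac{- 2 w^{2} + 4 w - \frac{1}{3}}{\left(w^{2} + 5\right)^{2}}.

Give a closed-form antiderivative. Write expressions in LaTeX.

Differentiate the proposed F(w) back; it has to land on f(w) exactly.
Check: d/dw[- \frac{31 \sqrt{5} w^{2} \operatorname{atan}{\left(\frac{\sqrt{5} w}{5} \right)} - 145 w + 155 \sqrt{5} \operatorname{atan}{\left(\frac{\sqrt{5} w}{5} \right)} + 300}{150 \left(w^{2} + 5\right)}] = \frac{- 6 w^{2} + 12 w - 1}{3 w^{4} + 30 w^{2} + 75}, which equals f(w).

An antiderivative is F(w) = - \frac{31 \sqrt{5} w^{2} \operatorname{atan}{\left(\frac{\sqrt{5} w}{5} \right)} - 145 w + 155 \sqrt{5} \operatorname{atan}{\left(\frac{\sqrt{5} w}{5} \right)} + 300}{150 \left(w^{2} + 5\right)}.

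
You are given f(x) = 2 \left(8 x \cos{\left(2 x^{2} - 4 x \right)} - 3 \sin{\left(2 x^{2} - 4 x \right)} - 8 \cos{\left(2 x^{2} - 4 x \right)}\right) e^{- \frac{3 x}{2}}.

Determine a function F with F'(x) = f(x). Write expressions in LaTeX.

An antiderivative is F(x) = 4 e^{- \frac{3 x}{2}} \sin{\left(2 x^{2} - 4 x \right)}.

f has the shape u'v + uv' for u = 4 e^{- \frac{3 x}{2}} and v = \sin{\left(2 x^{2} - 4 x \right)} — it is the derivative of the product u*v.
Check: d/dx[4 e^{- \frac{3 x}{2}} \sin{\left(2 x^{2} - 4 x \right)}] = \left(16 x \cos{\left(2 x^{2} - 4 x \right)} - 6 \sin{\left(2 x^{2} - 4 x \right)} - 16 \cos{\left(2 x^{2} - 4 x \right)}\right) e^{- \frac{3 x}{2}}, which equals f(x).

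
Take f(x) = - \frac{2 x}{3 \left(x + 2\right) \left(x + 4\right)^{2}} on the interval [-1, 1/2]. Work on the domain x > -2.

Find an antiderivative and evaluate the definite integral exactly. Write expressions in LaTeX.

Antiderivative: F(x) = \frac{x \log{\left(x + 2 \right)} - x \log{\left(x + 4 \right)} + 4 \log{\left(x + 2 \right)} - 4 \log{\left(x + 4 \right)} + 4}{3 x + 12}; value = - \frac{\log{\left(\frac{9}{2} \right)}}{3} - \frac{4}{27} + \frac{\log{\left(\frac{5}{2} \right)}}{3} + \frac{\log{\left(3 \right)}}{3}

Factor the denominator (3 \left(x + 2\right) \left(x + 4\right)^{2}) and decompose: f = - \frac{1}{3 \left(x + 4\right)} - \frac{4}{3 \left(x + 4\right)^{2}} + \frac{1}{3 \left(x + 2\right)}; each piece integrates to a log, atan, or power term.
F(x) = \frac{x \log{\left(x + 2 \right)} - x \log{\left(x + 4 \right)} + 4 \log{\left(x + 2 \right)} - 4 \log{\left(x + 4 \right)} + 4}{3 x + 12} is an antiderivative of f.
Check: d/dx[\frac{x \log{\left(x + 2 \right)} - x \log{\left(x + 4 \right)} + 4 \log{\left(x + 2 \right)} - 4 \log{\left(x + 4 \right)} + 4}{3 x + 12}] = - \frac{2 x}{3 x^{3} + 30 x^{2} + 96 x + 96}, which equals f(x).
F(1/2) = - \frac{\log{\left(\frac{9}{2} \right)}}{3} + \frac{8}{27} + \frac{\log{\left(\frac{5}{2} \right)}}{3}; F(-1) = \frac{4}{9} - \frac{\log{\left(3 \right)}}{3}.
Integral = F(1/2) - F(-1) = - \frac{\log{\left(\frac{9}{2} \right)}}{3} - \frac{4}{27} + \frac{\log{\left(\frac{5}{2} \right)}}{3} + \frac{\log{\left(3 \right)}}{3}.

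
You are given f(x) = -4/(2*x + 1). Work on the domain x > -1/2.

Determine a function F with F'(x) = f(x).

Since d/dx undoes antidifferentiation here, F'(x) = f(x) is required of F(x).
Check: d/dx[-2*log(2*x + 1)] = -4/(2*x + 1) = f(x).

An antiderivative is F(x) = -2*log(2*x + 1).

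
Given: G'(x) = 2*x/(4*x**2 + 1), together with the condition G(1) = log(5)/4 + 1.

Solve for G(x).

G(x) = log(4*x**2 + 1)/4 + 1

G'(x) matches the chain-rule pattern g'(h)*h' with inner function h(x) = 4*x**2 + 1; substituting u = h(x) collapses the integral.
A general antiderivative is log(4*x**2 + 1)/4 + C.
The condition gives C = log(5)/4 + 1 - (log(5)/4) = 1.
So G(x) = log(4*x**2 + 1)/4 + 1.
Check: d/dx[log(4*x**2 + 1)/4 + 1] = 2*x/(4*x**2 + 1) = G'(x).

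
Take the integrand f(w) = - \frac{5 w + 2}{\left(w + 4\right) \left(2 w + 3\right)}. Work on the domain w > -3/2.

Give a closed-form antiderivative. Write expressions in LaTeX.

An antiderivative is F(w) = \frac{11 \log{\left(w + \frac{3}{2} \right)}}{10} - \frac{18 \log{\left(w + 4 \right)}}{5}.

Factor the denominator (\left(w + 4\right) \left(2 w + 3\right)) and decompose: f = \frac{11}{5 \left(2 w + 3\right)} - \frac{18}{5 \left(w + 4\right)}; each piece integrates to a log, atan, or power term.
Check: d/dw[\frac{11 \log{\left(w + \frac{3}{2} \right)}}{10} - \frac{18 \log{\left(w + 4 \right)}}{5}] = \frac{- 5 w - 2}{2 w^{2} + 11 w + 12}, which equals f(w).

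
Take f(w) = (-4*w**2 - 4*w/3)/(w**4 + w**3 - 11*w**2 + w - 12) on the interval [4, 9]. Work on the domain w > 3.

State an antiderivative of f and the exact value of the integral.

Antiderivative: F(w) = -4*log(w - 3)/7 + 176*log(w + 4)/357 + 2*log(w**2 + 1)/51 - 16*atan(w)/51; value = -176*log(8)/357 - 4*log(6)/7 - 16*atan(9)/51 - 2*log(17)/51 + 2*log(82)/51 + 16*atan(4)/51 + 176*log(13)/357

The denominator factors as 3*(w - 3)*(w + 4)*(w**2 + 1); partial fractions split f into directly integrable pieces: 4*(w - 4)/(51*(w**2 + 1)) + 176/(357*(w + 4)) - 4/(7*(w - 3)).
F(w) = -4*log(w - 3)/7 + 176*log(w + 4)/357 + 2*log(w**2 + 1)/51 - 16*atan(w)/51 is an antiderivative of f.
Check: d/dw[-4*log(w - 3)/7 + 176*log(w + 4)/357 + 2*log(w**2 + 1)/51 - 16*atan(w)/51] = (-12*w**2 - 4*w)/(3*w**4 + 3*w**3 - 33*w**2 + 3*w - 36), which equals f(w).
F(9) = -4*log(6)/7 - 16*atan(9)/51 + 2*log(82)/51 + 176*log(13)/357; F(4) = -16*atan(4)/51 + 2*log(17)/51 + 176*log(8)/357.
Integral = F(9) - F(4) = -176*log(8)/357 - 4*log(6)/7 - 16*atan(9)/51 - 2*log(17)/51 + 2*log(82)/51 + 16*atan(4)/51 + 176*log(13)/357.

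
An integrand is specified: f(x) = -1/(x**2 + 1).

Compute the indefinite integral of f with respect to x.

Since d/dx undoes antidifferentiation here, F'(x) = f(x) is required of F(x).
Check: d/dx[-atan(x)] = -1/(x**2 + 1) = f(x).

F(x) = -atan(x) + C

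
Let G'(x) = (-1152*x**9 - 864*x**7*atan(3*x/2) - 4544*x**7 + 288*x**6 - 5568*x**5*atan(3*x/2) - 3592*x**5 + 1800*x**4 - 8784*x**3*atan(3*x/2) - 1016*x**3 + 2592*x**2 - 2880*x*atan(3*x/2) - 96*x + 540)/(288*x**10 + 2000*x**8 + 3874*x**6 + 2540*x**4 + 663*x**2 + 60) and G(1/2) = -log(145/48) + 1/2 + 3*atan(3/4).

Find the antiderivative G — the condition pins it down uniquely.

A candidate passes only if d/dx[G] lands on the given G'(x) exactly.
A general antiderivative is -log(x**4/3 + 2*x**2 + 5/2) + 3*atan(3*x/2)/(2*x**2 + 1/2) + C.
The condition gives C = -log(145/48) + 1/2 + 3*atan(3/4) - (-log(145/48) + 3*atan(3/4)) = 1/2.
So G(x) = (-8*x**2*log(x**4/3 + 2*x**2 + 5/2) + 4*x**2 - 2*log(x**4/3 + 2*x**2 + 5/2) + 12*atan(3*x/2) + 1)/(8*x**2 + 2).
Check: d/dx[(-8*x**2*log(x**4/3 + 2*x**2 + 5/2) + 4*x**2 - 2*log(x**4/3 + 2*x**2 + 5/2) + 12*atan(3*x/2) + 1)/(8*x**2 + 2)] = (-1152*x**9 - 864*x**7*atan(3*x/2) - 4544*x**7 + 288*x**6 - 5568*x**5*atan(3*x/2) - 3592*x**5 + 1800*x**4 - 8784*x**3*atan(3*x/2) - 1016*x**3 + 2592*x**2 - 2880*x*atan(3*x/2) - 96*x + 540)/(288*x**10 + 2000*x**8 + 3874*x**6 + 2540*x**4 + 663*x**2 + 60) = G'(x).

G(x) = (-8*x**2*log(x**4/3 + 2*x**2 + 5/2) + 4*x**2 - 2*log(x**4/3 + 2*x**2 + 5/2) + 12*atan(3*x/2) + 1)/(8*x**2 + 2)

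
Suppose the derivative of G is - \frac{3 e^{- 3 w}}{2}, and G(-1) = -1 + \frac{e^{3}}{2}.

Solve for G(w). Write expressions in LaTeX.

Any candidate G(w) must reproduce the stated G'(w) exactly.
A general antiderivative is \frac{e^{- 3 w}}{2} + C.
The condition gives C = -1 + \frac{e^{3}}{2} - (\frac{e^{3}}{2}) = -1.
So G(w) = \frac{\left(1 - 2 e^{3 w}\right) e^{- 3 w}}{2}.
Check: d/dw[\frac{\left(1 - 2 e^{3 w}\right) e^{- 3 w}}{2}] = - \frac{3 e^{- 3 w}}{2} = G'(w).

G(w) = \frac{\left(1 - 2 e^{3 w}\right) e^{- 3 w}}{2}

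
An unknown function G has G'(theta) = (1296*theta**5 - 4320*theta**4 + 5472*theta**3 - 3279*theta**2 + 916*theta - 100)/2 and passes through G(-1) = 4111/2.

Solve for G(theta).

Whatever form G(theta) takes, its d/dtheta must return the stated G'(theta).
A general antiderivative is -5*theta**3/2 + theta**2 - 2*theta + 4*(3*theta**2 - 4*theta + 1)**3 + C.
The condition gives C = 4111/2 - (4107/2) = 2.
So G(theta) = 108*theta**6 - 432*theta**5 + 684*theta**4 - 1093*theta**3/2 + 229*theta**2 - 50*theta + 6.
Check: d/dtheta[108*theta**6 - 432*theta**5 + 684*theta**4 - 1093*theta**3/2 + 229*theta**2 - 50*theta + 6] = 648*theta**5 - 2160*theta**4 + 2736*theta**3 - 3279*theta**2/2 + 458*theta - 50, which equals G'(theta).

G(theta) = 108*theta**6 - 432*theta**5 + 684*theta**4 - 1093*theta**3/2 + 229*theta**2 - 50*theta + 6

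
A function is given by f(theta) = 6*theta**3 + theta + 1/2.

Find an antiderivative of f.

Integrate term by term and add the pieces.
Check: d/dtheta[3*theta**4/2 + theta**2/2 + theta/2] = 6*theta**3 + theta + 1/2 = f(theta).

An antiderivative is F(theta) = 3*theta**4/2 + theta**2/2 + theta/2.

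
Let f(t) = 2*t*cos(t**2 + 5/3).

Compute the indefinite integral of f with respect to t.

f matches the chain-rule pattern g'(h)*h' with inner function h(t) = t**2 + 5/3; substituting u = h(t) collapses the integral.
Check: d/dt[sin(t**2 + 5/3)] = 2*t*cos(t**2 + 5/3) = f(t).

F(t) = sin(t**2 + 5/3) + C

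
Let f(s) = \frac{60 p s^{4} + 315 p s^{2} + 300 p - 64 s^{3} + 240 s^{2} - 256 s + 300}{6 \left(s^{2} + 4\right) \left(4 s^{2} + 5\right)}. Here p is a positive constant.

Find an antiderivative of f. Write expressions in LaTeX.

Check any antiderivative F(s) by computing F'(s) and comparing it with f(s).
Check: d/ds[\frac{5 p s}{2} - \frac{4 \log{\left(4 s^{2} + 5 \right)}}{3} + 5 \operatorname{atan}{\left(\frac{s}{2} \right)}] = \frac{60 p s^{4} + 315 p s^{2} + 300 p - 64 s^{3} + 240 s^{2} - 256 s + 300}{24 s^{4} + 126 s^{2} + 120}, which equals f(s).

An antiderivative is F(s) = \frac{5 p s}{2} - \frac{4 \log{\left(4 s^{2} + 5 \right)}}{3} + 5 \operatorname{atan}{\left(\frac{s}{2} \right)}.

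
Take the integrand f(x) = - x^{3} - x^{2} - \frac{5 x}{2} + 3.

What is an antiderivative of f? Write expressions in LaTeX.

An antiderivative is F(x) = - \frac{x^{4}}{4} - \frac{x^{3}}{3} - \frac{5 x^{2}}{4} + 3 x.

The integrand splits into summands that can be handled one at a time.
Check: d/dx[- \frac{x^{4}}{4} - \frac{x^{3}}{3} - \frac{5 x^{2}}{4} + 3 x] = - x^{3} - x^{2} - \frac{5 x}{2} + 3 = f(x).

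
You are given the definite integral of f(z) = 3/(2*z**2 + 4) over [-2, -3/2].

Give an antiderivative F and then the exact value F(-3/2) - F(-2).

Recover f(z) by differentiating a candidate F(z); any mismatch rules it out.
F(z) = 3*sqrt(2)*atan(sqrt(2)*z/2)/4 is an antiderivative of f.
Check: d/dz[3*sqrt(2)*atan(sqrt(2)*z/2)/4] = 3/(2*z**2 + 4) = f(z).
F(-3/2) = -3*sqrt(2)*atan(3*sqrt(2)/4)/4; F(-2) = -3*sqrt(2)*atan(sqrt(2))/4.
Integral = F(-3/2) - F(-2) = -3*sqrt(2)*atan(3*sqrt(2)/4)/4 + 3*sqrt(2)*atan(sqrt(2))/4.

Antiderivative: F(z) = 3*sqrt(2)*atan(sqrt(2)*z/2)/4; value = -3*sqrt(2)*atan(3*sqrt(2)/4)/4 + 3*sqrt(2)*atan(sqrt(2))/4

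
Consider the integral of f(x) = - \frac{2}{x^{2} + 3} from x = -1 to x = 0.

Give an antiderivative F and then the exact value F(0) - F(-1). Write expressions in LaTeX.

Antiderivative: F(x) = - \frac{2 \sqrt{3} \operatorname{atan}{\left(\frac{\sqrt{3} x}{3} \right)}}{3}; value = - \frac{\sqrt{3} \pi}{9}

Recover f(x) by differentiating a candidate F(x); any mismatch rules it out.
F(x) = - \frac{2 \sqrt{3} \operatorname{atan}{\left(\frac{\sqrt{3} x}{3} \right)}}{3} is an antiderivative of f.
Check: d/dx[- \frac{2 \sqrt{3} \operatorname{atan}{\left(\frac{\sqrt{3} x}{3} \right)}}{3}] = - \frac{2}{x^{2} + 3} = f(x).
F(0) = 0; F(-1) = \frac{\sqrt{3} \pi}{9}.
Integral = F(0) - F(-1) = - \frac{\sqrt{3} \pi}{9}.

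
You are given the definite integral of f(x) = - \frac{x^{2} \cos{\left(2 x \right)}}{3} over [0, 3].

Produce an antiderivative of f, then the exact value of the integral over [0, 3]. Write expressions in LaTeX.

Check any antiderivative F(x) by computing F'(x) and comparing it with f(x).
F(x) = \frac{- 2 x^{2} \sin{\left(2 x \right)} - 2 x \cos{\left(2 x \right)} + \sin{\left(2 x \right)}}{12} is an antiderivative of f.
Check: d/dx[\frac{- 2 x^{2} \sin{\left(2 x \right)} - 2 x \cos{\left(2 x \right)} + \sin{\left(2 x \right)}}{12}] = - \frac{x^{2} \cos{\left(2 x \right)}}{3} = f(x).
F(3) = - \frac{\cos{\left(6 \right)}}{2} - \frac{17 \sin{\left(6 \right)}}{12}; F(0) = 0.
Integral = F(3) - F(0) = - \frac{\cos{\left(6 \right)}}{2} - \frac{17 \sin{\left(6 \right)}}{12}.

Antiderivative: F(x) = \frac{- 2 x^{2} \sin{\left(2 x \right)} - 2 x \cos{\left(2 x \right)} + \sin{\left(2 x \right)}}{12}; value = - \frac{\cos{\left(6 \right)}}{2} - \frac{17 \sin{\left(6 \right)}}{12}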